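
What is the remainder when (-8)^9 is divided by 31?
By repeated squaring (mod 31): (-8)^{1}≡23, (-8)^{2}≡2, (-8)^{4}≡4, (-8)^{8}≡16. Then (-8)^{9} = (-8)^{8+1} ≡ 16 × 23 ≡ 27 (mod 31)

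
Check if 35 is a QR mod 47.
By Euler's criterion: 35^{23} ≡ 46 mod 47. Since this equals -1 (≡ 46), 35 is not a QR.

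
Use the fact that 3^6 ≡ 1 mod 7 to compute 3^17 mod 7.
By Fermat: 3^{6} ≡ 1 mod 7. 17 = 2×6 + 5. So 3^{17} ≡ 3^{5} ≡ 5 mod 7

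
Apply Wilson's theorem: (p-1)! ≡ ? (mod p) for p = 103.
By Wilson's theorem, (102)! ≡ -1 ≡ 102 (mod 103)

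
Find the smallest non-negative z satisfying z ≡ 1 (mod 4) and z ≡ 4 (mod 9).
M = 4 × 9 = 36. M₁ = 9, y₁ ≡ 1 (mod 4). M₂ = 4, y₂ ≡ 7 (mod 9). z = 1×9×1 + 4×4×7 ≡ 13 (mod 36)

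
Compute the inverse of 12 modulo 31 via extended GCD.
Extended GCD: 12(13) + 31(-5) = 1. So 12^(-1) ≡ 13 (mod 31). Verify: 12 × 13 = 156 ≡ 1 (mod 31)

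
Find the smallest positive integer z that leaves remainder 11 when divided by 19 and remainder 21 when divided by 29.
M = 19 × 29 = 551. M₁ = 29, y₁ ≡ 2 mod 19. M₂ = 19, y₂ ≡ 26 mod 29. z = 11×29×2 + 21×19×26 ≡ 543 mod 551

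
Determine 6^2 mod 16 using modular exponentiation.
6^{2} = 36 ≡ 4 mod 16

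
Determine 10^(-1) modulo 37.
Since 37 is prime, by Fermat 10^(-1) ≡ 10^{35} ≡ 26 mod 37. Verify: 10 × 26 = 260 ≡ 1 mod 37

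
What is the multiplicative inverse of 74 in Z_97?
Since 97 is prime, by Fermat 74^(-1) ≡ 74^{95} ≡ 59 mod 97. Verify: 74 × 59 = 4366 ≡ 1 mod 97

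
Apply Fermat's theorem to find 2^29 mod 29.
By Fermat: 2^{28} ≡ 1 mod 29. So 2^{29} = 2^{28} · 2^{1} ≡ 2^{1} ≡ 2 mod 29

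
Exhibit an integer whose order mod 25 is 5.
6 has order 5 mod 25 since 6^{5} ≡ 1 (mod 25) and no smaller power works.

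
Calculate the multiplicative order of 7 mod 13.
Powers of 7 mod 13: 7^1≡7, 7^2≡10, 7^3≡5, 7^4≡9, 7^5≡11, 7^6≡12, 7^7≡6, 7^8≡3, 7^9≡8, 7^10≡4, 7^11≡2, 7^12≡1. ord_13(7) = 12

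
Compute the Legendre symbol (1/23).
(1/23) = 1^{11} mod 23 = 1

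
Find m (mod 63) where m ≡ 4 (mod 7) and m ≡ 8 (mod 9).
M = 7 × 9 = 63. M₁ = 9, y₁ ≡ 4 (mod 7). M₂ = 7, y₂ ≡ 4 (mod 9). m = 4×9×4 + 8×7×4 ≡ 53 (mod 63)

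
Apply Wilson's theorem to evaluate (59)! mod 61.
(60)! = (59)! × (60) ≡ -1 (mod 61). So (59)! ≡ -1 × (60)^(-1) ≡ (-1)×(-1) = 1 (mod 61)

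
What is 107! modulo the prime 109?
(108)! = (107)! × (108) ≡ -1 (mod 109). So (107)! ≡ -1 × (108)^(-1) ≡ (-1)×(-1) = 1 (mod 109)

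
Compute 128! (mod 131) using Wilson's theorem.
(130)! = (128)! × (129) × (130) ≡ -1 (mod 131). So (128)! ≡ -1 × [(130)(129)]^(-1) ≡ 65 (mod 131)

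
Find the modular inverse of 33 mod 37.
Since 37 is prime, by Fermat 33^(-1) ≡ 33^{35} ≡ 9 (mod 37). Verify: 33 × 9 = 297 ≡ 1 (mod 37)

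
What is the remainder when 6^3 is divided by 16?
6^{3} = 216 ≡ 8 (mod 16)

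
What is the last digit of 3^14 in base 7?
Using Fermat: 3^{6} ≡ 1 mod 7. 14 ≡ 2 mod 6. So 3^{14} ≡ 3^{2} ≡ 2 mod 7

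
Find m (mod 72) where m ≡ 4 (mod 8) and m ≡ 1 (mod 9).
M = 8 × 9 = 72. M₁ = 9, y₁ ≡ 1 (mod 8). M₂ = 8, y₂ ≡ 8 (mod 9). m = 4×9×1 + 1×8×8 ≡ 28 (mod 72)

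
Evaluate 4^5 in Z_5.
Using Fermat: 4^{4} ≡ 1 (mod 5). 5 ≡ 1 (mod 4). So 4^{5} ≡ 4^{1} ≡ 4 (mod 5)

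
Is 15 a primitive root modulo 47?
ord_47(15) divides 46. For each prime q|46: 15^{23}≡46, 15^{2}≡37, none ≡ 1. So 15 has order 46 and is a primitive root mod 47.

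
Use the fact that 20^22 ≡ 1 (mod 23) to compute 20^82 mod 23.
By Fermat: 20^{22} ≡ 1 (mod 23). 82 = 3×22 + 16. So 20^{82} ≡ 20^{16} ≡ 13 (mod 23)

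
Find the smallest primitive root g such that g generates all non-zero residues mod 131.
g = 2. For each prime q|130: 2^{65}≡130, 2^{26}≡53, 2^{10}≡107, none ≡ 1, so ord_131(2) = 130 and 2 is a primitive root.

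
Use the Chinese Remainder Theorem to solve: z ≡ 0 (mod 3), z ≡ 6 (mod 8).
M = 3 × 8 = 24. M₁ = 8, y₁ ≡ 2 (mod 3). M₂ = 3, y₂ ≡ 3 (mod 8). z = 0×8×2 + 6×3×3 ≡ 6 (mod 24)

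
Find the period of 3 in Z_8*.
Powers of 3 mod 8: 3^1≡3, 3^2≡1. ord_8(3) = 2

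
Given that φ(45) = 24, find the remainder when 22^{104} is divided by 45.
By Euler: 22^{24} ≡ 1 mod 45 since gcd(22, 45) = 1. 104 = 4×24 + 8. So 22^{104} ≡ 22^{8} ≡ 16 mod 45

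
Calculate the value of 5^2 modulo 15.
5^{2} = 25 ≡ 10 mod 15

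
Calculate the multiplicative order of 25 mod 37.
Powers of 25 mod 37: 25^1≡25, 25^2≡33, 25^3≡11, 25^4≡16, 25^5≡30, 25^6≡10, 25^7≡28, 25^8≡34, 25^9≡36, 25^10≡12, 25^11≡4, 25^12≡26, 25^13≡21, 25^14≡7, 25^15≡27, 25^16≡9, 25^17≡3, 25^18≡1. So the order of 25 is 18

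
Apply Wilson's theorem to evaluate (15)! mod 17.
(16)! = (15)! × (16) ≡ -1 (mod 17). So (15)! ≡ -1 × (16)^(-1) ≡ (-1)×(-1) = 1 (mod 17)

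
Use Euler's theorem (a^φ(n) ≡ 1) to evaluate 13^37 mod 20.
By Euler: 13^{8} ≡ 1 mod 20 since gcd(13, 20) = 1. 37 = 4×8 + 5. So 13^{37} ≡ 13^{5} ≡ 13 mod 20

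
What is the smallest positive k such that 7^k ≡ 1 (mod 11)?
Powers of 7 mod 11: 7^1≡7, 7^2≡5, 7^3≡2, 7^4≡3, 7^5≡10, 7^6≡4, 7^7≡6, 7^8≡9, 7^9≡8, 7^10≡1. ord_11(7) = 10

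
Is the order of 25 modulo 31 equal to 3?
Powers of 25 mod 31: 25^1≡25, 25^2≡5, 25^3≡1. First k with 25^k≡1 is k=3. Yes, ord_31(25) = 3.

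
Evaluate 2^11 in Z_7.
Using Fermat: 2^{6} ≡ 1 mod 7. 11 ≡ 5 mod 6. So 2^{11} ≡ 2^{5} ≡ 4 mod 7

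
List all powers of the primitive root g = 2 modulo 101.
2^1, 2^2, ..., 2^{100} mod 101: [2, 4, 8, 16, 32, 64, 27, 54, 7, 14, 28, 56, 11, 22, 44, 88, 75, 49, 98, 95, 89, 77, 53, 5, 10, 20, 40, 80, 59, 17, 34, 68, 35, 70, 39, 78, 55, 9, 18, 36, 72, 43, 86, 71, 41, 82, 63, 25, 50, 100, 99, 97, 93, 85, 69, 37, 74, 47, 94, 87, 73, 45, 90, 79, 57, 13, 26, 52, 3, 6, 12, 24, 48, 96, 91, 81, 61, 21, 42, 84, 67, 33, 66, 31, 62, 23, 46, 92, 83, 65, 29, 58, 15, 30, 60, 19, 38, 76, 51, 1]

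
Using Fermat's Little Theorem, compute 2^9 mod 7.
By Fermat: 2^{6} ≡ 1 (mod 7). So 2^{9} = 2^{6} · 2^{3} ≡ 2^{3} ≡ 1 (mod 7)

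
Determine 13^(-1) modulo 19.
Since 19 is prime, by Fermat 13^(-1) ≡ 13^{17} ≡ 3 mod 19. Verify: 13 × 3 = 39 ≡ 1 mod 19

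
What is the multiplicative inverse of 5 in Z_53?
Since 53 is prime, by Fermat 5^(-1) ≡ 5^{51} ≡ 32 mod 53. Verify: 5 × 32 = 160 ≡ 1 mod 53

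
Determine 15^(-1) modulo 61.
Since 61 is prime, by Fermat 15^(-1) ≡ 15^{59} ≡ 57 (mod 61). Verify: 15 × 57 = 855 ≡ 1 (mod 61)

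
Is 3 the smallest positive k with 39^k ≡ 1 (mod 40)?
Powers of 39 mod 40: 39^1≡39, 39^2≡1. Already 39^2≡1, so the order is 2 < 3. No, the actual order is 2.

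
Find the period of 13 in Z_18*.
Powers of 13 mod 18: 13^1≡13, 13^2≡7, 13^3≡1. So the order of 13 is 3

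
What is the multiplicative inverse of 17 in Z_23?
Since 23 is prime, by Fermat 17^(-1) ≡ 17^{21} ≡ 19 (mod 23). Verify: 17 × 19 = 323 ≡ 1 (mod 23)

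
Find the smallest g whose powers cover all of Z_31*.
g = 3. Powers: [3, 9, 27, 19, 26, 16, 17, 20, 29, 25, ...] generates all 30 non-zero residues.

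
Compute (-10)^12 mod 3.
Using Fermat: (-10)^{2} ≡ 1 mod 3. 12 ≡ 0 mod 2. So (-10)^{12} ≡ (-10)^{0} ≡ 1 mod 3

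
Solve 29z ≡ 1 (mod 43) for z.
Since 43 is prime, by Fermat 29^(-1) ≡ 29^{41} ≡ 3 (mod 43). Verify: 29 × 3 = 87 ≡ 1 (mod 43)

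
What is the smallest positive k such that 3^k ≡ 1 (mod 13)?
Powers of 3 mod 13: 3^1≡3, 3^2≡9, 3^3≡1. ord_13(3) = 3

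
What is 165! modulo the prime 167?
(166)! = (165)! × (166) ≡ -1 (mod 167). So (165)! ≡ -1 × (166)^(-1) ≡ (-1)×(-1) = 1 (mod 167)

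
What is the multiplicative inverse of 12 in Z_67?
Since 67 is prime, by Fermat 12^(-1) ≡ 12^{65} ≡ 28 mod 67. Verify: 12 × 28 = 336 ≡ 1 mod 67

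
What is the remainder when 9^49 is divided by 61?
By repeated squaring (mod 61): 9^{1}≡9, 9^{2}≡20, 9^{4}≡34, 9^{8}≡58, 9^{16}≡9, 9^{32}≡20. Then 9^{49} = 9^{32+16+1} ≡ 20 × 9 × 9 ≡ 34 (mod 61)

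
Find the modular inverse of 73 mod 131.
Since 131 is prime, by Fermat 73^(-1) ≡ 73^{129} ≡ 70 mod 131. Verify: 73 × 70 = 5110 ≡ 1 mod 131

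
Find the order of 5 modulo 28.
Powers of 5 mod 28: 5^1≡5, 5^2≡25, 5^3≡13, 5^4≡9, 5^5≡17, 5^6≡1. So the order of 5 is 6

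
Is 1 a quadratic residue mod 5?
By Euler's criterion: 1^{2} ≡ 1 mod 5. Since this equals 1, 1 is a QR.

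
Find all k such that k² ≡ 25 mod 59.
The square roots of 25 mod 59 are 5 and 54. Verify: 5² = 25 ≡ 25 mod 59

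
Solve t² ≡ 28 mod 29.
The square roots of 28 mod 29 are 12 and 17. Verify: 12² = 144 ≡ 28 mod 29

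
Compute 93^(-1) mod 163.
Since 163 is prime, by Fermat 93^(-1) ≡ 93^{161} ≡ 156 mod 163. Verify: 93 × 156 = 14508 ≡ 1 mod 163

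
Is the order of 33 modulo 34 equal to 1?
Powers of 33 mod 34: 33^1≡33, 33^2≡1. 33^1≡33≢1, so ord ≠ 1. No, the actual order is 2.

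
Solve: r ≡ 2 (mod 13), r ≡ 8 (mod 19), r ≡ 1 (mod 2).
M = 13 × 19 × 2 = 494. M₁ = 38, y₁ ≡ 12 (mod 13). M₂ = 26, y₂ ≡ 11 (mod 19). M₃ = 247, y₃ ≡ 1 (mod 2). r = 2×38×12 + 8×26×11 + 1×247×1 ≡ 483 (mod 494)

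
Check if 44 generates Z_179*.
ord_179(44) divides 178. For each prime q|178: 44^{89}≡178, 44^{2}≡146, none ≡ 1. So 44 has order 178 and is a primitive root mod 179.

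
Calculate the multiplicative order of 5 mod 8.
Powers of 5 mod 8: 5^1≡5, 5^2≡1. ord_8(5) = 2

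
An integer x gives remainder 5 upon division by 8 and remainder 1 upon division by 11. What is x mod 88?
M = 8 × 11 = 88. M₁ = 11, y₁ ≡ 3 mod 8. M₂ = 8, y₂ ≡ 7 mod 11. x = 5×11×3 + 1×8×7 ≡ 45 mod 88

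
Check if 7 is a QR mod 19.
By Euler's criterion: 7^{9} ≡ 1 (mod 19). Since this equals 1, 7 is a QR.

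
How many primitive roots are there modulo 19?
Number of primitive roots mod 19 = φ(p-1) = φ(18) = 6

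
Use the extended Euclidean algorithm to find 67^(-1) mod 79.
Extended GCD: 67(-33) + 79(28) = 1. So 67^(-1) ≡ -33 ≡ 46 mod 79. Verify: 67 × 46 = 3082 ≡ 1 mod 79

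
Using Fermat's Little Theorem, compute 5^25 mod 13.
By Fermat: 5^{12} ≡ 1 mod 13. 25 = 2×12 + 1. So 5^{25} ≡ 5^{1} ≡ 5 mod 13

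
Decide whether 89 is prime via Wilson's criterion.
(88)! mod 89 = 88. Since 88 ≡ -1 mod 89, 89 is prime.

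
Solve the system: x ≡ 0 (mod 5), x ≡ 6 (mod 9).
M = 5 × 9 = 45. M₁ = 9, y₁ ≡ 4 (mod 5). M₂ = 5, y₂ ≡ 2 (mod 9). x = 0×9×4 + 6×5×2 ≡ 15 (mod 45)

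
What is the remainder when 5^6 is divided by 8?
By repeated squaring (mod 8): 5^{1}≡5, 5^{2}≡1, 5^{4}≡1. Then 5^{6} = 5^{4+2} ≡ 1 × 1 ≡ 1 (mod 8)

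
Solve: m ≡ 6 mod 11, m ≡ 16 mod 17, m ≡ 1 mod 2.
M = 11 × 17 × 2 = 374. M₁ = 34, y₁ ≡ 1 mod 11. M₂ = 22, y₂ ≡ 7 mod 17. M₃ = 187, y₃ ≡ 1 mod 2. m = 6×34×1 + 16×22×7 + 1×187×1 ≡ 237 mod 374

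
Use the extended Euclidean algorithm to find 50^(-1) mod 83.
Extended GCD: 50(5) + 83(-3) = 1. So 50^(-1) ≡ 5 (mod 83). Verify: 50 × 5 = 250 ≡ 1 (mod 83)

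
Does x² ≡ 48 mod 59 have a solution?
By Euler's criterion: 48^{29} ≡ 1 mod 59. Since this equals 1, 48 is a QR.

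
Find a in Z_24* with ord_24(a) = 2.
17 has order 2 mod 24 since 17^{2} ≡ 1 mod 24 and no smaller power works.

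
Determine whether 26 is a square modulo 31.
By Euler's criterion: 26^{15} ≡ 30 mod 31. Since this equals -1 (≡ 30), 26 is not a QR.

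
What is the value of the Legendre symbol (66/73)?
(66/73) = 66^{36} mod 73 = -1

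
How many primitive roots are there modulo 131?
There are φ(131-1) = φ(130) = 48 primitive roots modulo 131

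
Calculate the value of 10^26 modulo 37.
By repeated squaring mod 37: 10^{1}≡10, 10^{2}≡26, 10^{4}≡10, 10^{8}≡26, 10^{16}≡10. Then 10^{26} = 10^{16+8+2} ≡ 10 × 26 × 26 ≡ 26 mod 37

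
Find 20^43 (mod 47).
By repeated squaring (mod 47): 20^{1}≡20, 20^{2}≡24, 20^{4}≡12, 20^{8}≡3, 20^{16}≡9, 20^{32}≡34. Then 20^{43} = 20^{32+8+2+1} ≡ 34 × 3 × 24 × 20 ≡ 33 (mod 47)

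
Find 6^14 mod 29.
By repeated squaring mod 29: 6^{1}≡6, 6^{2}≡7, 6^{4}≡20, 6^{8}≡23. Then 6^{14} = 6^{8+4+2} ≡ 23 × 20 × 7 ≡ 1 mod 29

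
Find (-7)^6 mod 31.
By repeated squaring mod 31: (-7)^{1}≡24, (-7)^{2}≡18, (-7)^{4}≡14. Then (-7)^{6} = (-7)^{4+2} ≡ 14 × 18 ≡ 4 mod 31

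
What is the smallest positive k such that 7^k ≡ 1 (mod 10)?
Powers of 7 mod 10: 7^1≡7, 7^2≡9, 7^3≡3, 7^4≡1. Order = 4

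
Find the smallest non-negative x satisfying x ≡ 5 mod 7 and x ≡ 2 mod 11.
M = 7 × 11 = 77. M₁ = 11, y₁ ≡ 2 mod 7. M₂ = 7, y₂ ≡ 8 mod 11. x = 5×11×2 + 2×7×8 ≡ 68 mod 77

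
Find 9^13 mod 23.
By repeated squaring mod 23: 9^{1}≡9, 9^{2}≡12, 9^{4}≡6, 9^{8}≡13. Then 9^{13} = 9^{8+4+1} ≡ 13 × 6 × 9 ≡ 12 mod 23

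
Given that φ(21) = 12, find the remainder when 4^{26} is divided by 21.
By Euler: 4^{12} ≡ 1 (mod 21) since gcd(4, 21) = 1. 26 = 2×12 + 2. So 4^{26} ≡ 4^{2} ≡ 16 (mod 21)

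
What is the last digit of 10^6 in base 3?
Using Fermat: 10^{2} ≡ 1 (mod 3). 6 ≡ 0 (mod 2). So 10^{6} ≡ 10^{0} ≡ 1 (mod 3)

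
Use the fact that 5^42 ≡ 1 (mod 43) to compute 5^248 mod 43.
By Fermat: 5^{42} ≡ 1 (mod 43). 248 ≡ 38 (mod 42). So 5^{248} ≡ 5^{38} ≡ 15 (mod 43)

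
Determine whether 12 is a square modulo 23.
By Euler's criterion: 12^{11} ≡ 1 (mod 23). Since this equals 1, 12 is a QR.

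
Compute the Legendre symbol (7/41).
(7/41) = 7^{20} mod 41 = -1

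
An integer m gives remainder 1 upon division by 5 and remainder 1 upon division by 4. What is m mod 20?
M = 5 × 4 = 20. M₁ = 4, y₁ ≡ 4 mod 5. M₂ = 5, y₂ ≡ 1 mod 4. m = 1×4×4 + 1×5×1 ≡ 1 mod 20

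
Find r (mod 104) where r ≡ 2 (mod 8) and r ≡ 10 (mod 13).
M = 8 × 13 = 104. M₁ = 13, y₁ ≡ 5 (mod 8). M₂ = 8, y₂ ≡ 5 (mod 13). r = 2×13×5 + 10×8×5 ≡ 10 (mod 104)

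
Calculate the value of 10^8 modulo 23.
By repeated squaring (mod 23): 10^{1}≡10, 10^{2}≡8, 10^{4}≡18, 10^{8}≡2. So 10^{8} ≡ 2 (mod 23)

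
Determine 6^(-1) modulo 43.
Since 43 is prime, by Fermat 6^(-1) ≡ 6^{41} ≡ 36 (mod 43). Verify: 6 × 36 = 216 ≡ 1 (mod 43)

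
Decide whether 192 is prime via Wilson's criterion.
(191)! mod 192 = 0. Since 0 ≢ -1 (mod 192), 192 is not prime.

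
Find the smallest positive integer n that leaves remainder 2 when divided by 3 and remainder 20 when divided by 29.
M = 3 × 29 = 87. M₁ = 29, y₁ ≡ 2 mod 3. M₂ = 3, y₂ ≡ 10 mod 29. n = 2×29×2 + 20×3×10 ≡ 20 mod 87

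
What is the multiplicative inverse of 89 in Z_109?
Since 109 is prime, by Fermat 89^(-1) ≡ 89^{107} ≡ 49 (mod 109). Verify: 89 × 49 = 4361 ≡ 1 (mod 109)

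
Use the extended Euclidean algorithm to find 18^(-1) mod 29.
Extended GCD: 18(-8) + 29(5) = 1. So 18^(-1) ≡ -8 ≡ 21 mod 29. Verify: 18 × 21 = 378 ≡ 1 mod 29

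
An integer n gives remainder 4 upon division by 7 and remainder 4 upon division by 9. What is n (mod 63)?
M = 7 × 9 = 63. M₁ = 9, y₁ ≡ 4 (mod 7). M₂ = 7, y₂ ≡ 4 (mod 9). n = 4×9×4 + 4×7×4 ≡ 4 (mod 63)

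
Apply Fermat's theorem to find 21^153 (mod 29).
By Fermat: 21^{28} ≡ 1 (mod 29). 153 = 5×28 + 13. So 21^{153} ≡ 21^{13} ≡ 11 (mod 29)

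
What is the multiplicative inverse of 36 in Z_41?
Since 41 is prime, by Fermat 36^(-1) ≡ 36^{39} ≡ 8 mod 41. Verify: 36 × 8 = 288 ≡ 1 mod 41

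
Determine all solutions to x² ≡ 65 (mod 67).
The square roots of 65 mod 67 are 47 and 20. Verify: 47² = 2209 ≡ 65 (mod 67)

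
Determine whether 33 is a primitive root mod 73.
ord_73(33) divides 72. For each prime q|72: 33^{36}≡72, 33^{24}≡8, none ≡ 1. So 33 has order 72 and is a primitive root mod 73.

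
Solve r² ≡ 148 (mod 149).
The square roots of 148 mod 149 are 44 and 105. Verify: 44² = 1936 ≡ 148 (mod 149)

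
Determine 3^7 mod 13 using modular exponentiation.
By repeated squaring (mod 13): 3^{1}≡3, 3^{2}≡9, 3^{4}≡3. Then 3^{7} = 3^{4+2+1} ≡ 3 × 9 × 3 ≡ 3 (mod 13)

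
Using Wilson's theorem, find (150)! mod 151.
By Wilson's theorem, (150)! ≡ -1 ≡ 150 mod 151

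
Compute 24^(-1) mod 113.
Since 113 is prime, by Fermat 24^(-1) ≡ 24^{111} ≡ 33 mod 113. Verify: 24 × 33 = 792 ≡ 1 mod 113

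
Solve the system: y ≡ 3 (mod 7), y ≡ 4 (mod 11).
M = 7 × 11 = 77. M₁ = 11, y₁ ≡ 2 (mod 7). M₂ = 7, y₂ ≡ 8 (mod 11). y = 3×11×2 + 4×7×8 ≡ 59 (mod 77)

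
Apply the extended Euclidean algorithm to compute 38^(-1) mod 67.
Extended GCD: 38(30) + 67(-17) = 1. So 38^(-1) ≡ 30 mod 67. Verify: 38 × 30 = 1140 ≡ 1 mod 67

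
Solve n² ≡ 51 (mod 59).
The square roots of 51 mod 59 are 46 and 13. Verify: 46² = 2116 ≡ 51 (mod 59)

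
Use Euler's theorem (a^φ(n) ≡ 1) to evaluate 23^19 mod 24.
By Euler: 23^{8} ≡ 1 (mod 24) since gcd(23, 24) = 1. 19 = 2×8 + 3. So 23^{19} ≡ 23^{3} ≡ 23 (mod 24)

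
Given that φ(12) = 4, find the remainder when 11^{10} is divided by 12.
By Euler: 11^{4} ≡ 1 mod 12 since gcd(11, 12) = 1. 10 = 2×4 + 2. So 11^{10} ≡ 11^{2} ≡ 1 mod 12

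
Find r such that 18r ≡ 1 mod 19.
Since 19 is prime, by Fermat 18^(-1) ≡ 18^{17} ≡ 18 mod 19. Verify: 18 × 18 = 324 ≡ 1 mod 19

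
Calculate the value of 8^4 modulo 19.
8^{4} = 4096 ≡ 11 (mod 19)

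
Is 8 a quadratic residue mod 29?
By Euler's criterion: 8^{14} ≡ 28 mod 29. Since this equals -1 (≡ 28), 8 is not a QR.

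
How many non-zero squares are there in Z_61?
Exactly half the non-zero residues mod a prime are QRs: (61-1)/2 = 30.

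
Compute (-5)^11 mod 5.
By repeated squaring mod 5: (-5)^{1}≡0, (-5)^{2}≡0, (-5)^{4}≡0, (-5)^{8}≡0. Then (-5)^{11} = (-5)^{8+2+1} ≡ 0 × 0 × 0 ≡ 0 mod 5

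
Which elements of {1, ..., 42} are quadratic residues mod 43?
Squares in Z_43*: {1, 4, 6, 9, 10, 11, 13, 14, 15, 16, 17, 21, 23, 24, 25, 31, 35, 36, 38, 40, 41}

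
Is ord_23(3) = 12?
Powers of 3 mod 23: 3^1≡3, 3^2≡9, 3^3≡4, 3^4≡12, 3^5≡13, 3^6≡16, 3^7≡2, 3^8≡6, 3^9≡18, 3^10≡8, 3^11≡1. Already 3^11≡1, so the order is 11 < 12. No, the actual order is 11.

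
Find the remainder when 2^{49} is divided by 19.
By Fermat: 2^{18} ≡ 1 (mod 19). 49 = 2×18 + 13. So 2^{49} ≡ 2^{13} ≡ 3 (mod 19)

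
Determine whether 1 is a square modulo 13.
By Euler's criterion: 1^{6} ≡ 1 (mod 13). Since this equals 1, 1 is a QR.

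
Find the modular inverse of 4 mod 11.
Since 11 is prime, by Fermat 4^(-1) ≡ 4^{9} ≡ 3 mod 11. Verify: 4 × 3 = 12 ≡ 1 mod 11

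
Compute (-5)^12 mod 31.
By repeated squaring (mod 31): (-5)^{1}≡26, (-5)^{2}≡25, (-5)^{4}≡5, (-5)^{8}≡25. Then (-5)^{12} = (-5)^{8+4} ≡ 25 × 5 ≡ 1 (mod 31)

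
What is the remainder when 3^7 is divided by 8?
By repeated squaring (mod 8): 3^{1}≡3, 3^{2}≡1, 3^{4}≡1. Then 3^{7} = 3^{4+2+1} ≡ 1 × 1 × 3 ≡ 3 (mod 8)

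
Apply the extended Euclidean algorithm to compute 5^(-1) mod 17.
Extended GCD: 5(7) + 17(-2) = 1. So 5^(-1) ≡ 7 (mod 17). Verify: 5 × 7 = 35 ≡ 1 (mod 17)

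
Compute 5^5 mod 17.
By repeated squaring mod 17: 5^{1}≡5, 5^{2}≡8, 5^{4}≡13. Then 5^{5} = 5^{4+1} ≡ 13 × 5 ≡ 14 mod 17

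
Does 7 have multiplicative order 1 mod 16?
Powers of 7 mod 16: 7^1≡7, 7^2≡1. 7^1≡7≢1, so ord ≠ 1. No, the actual order is 2.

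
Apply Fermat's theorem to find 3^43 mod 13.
By Fermat: 3^{12} ≡ 1 mod 13. 43 = 3×12 + 7. So 3^{43} ≡ 3^{7} ≡ 3 mod 13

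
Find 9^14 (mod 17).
By repeated squaring (mod 17): 9^{1}≡9, 9^{2}≡13, 9^{4}≡16, 9^{8}≡1. Then 9^{14} = 9^{8+4+2} ≡ 1 × 16 × 13 ≡ 4 (mod 17)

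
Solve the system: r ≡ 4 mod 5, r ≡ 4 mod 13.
M = 5 × 13 = 65. M₁ = 13, y₁ ≡ 2 mod 5. M₂ = 5, y₂ ≡ 8 mod 13. r = 4×13×2 + 4×5×8 ≡ 4 mod 65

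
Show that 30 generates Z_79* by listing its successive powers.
30^1, 30^2, ..., 30^{78} mod 79: [30, 31, 61, 13, 74, 8, 3, 11, 14, 25, 39, 64, 24, 9, 33, 42, 75, 38, 34, 72, 27, 20, 47, 67, 35, 23, 58, 2, 60, 62, 43, 26, 69, 16, 6, 22, 28, 50, 78, 49, 48, 18, 66, 5, 71, 76, 68, 65, 54, 40, 15, 55, 70, 46, 37, 4, 41, 45, 7, 52, 59, 32, 12, 44, 56, 21, 77, 19, 17, 36, 53, 10, 63, 73, 57, 51, 29, 1]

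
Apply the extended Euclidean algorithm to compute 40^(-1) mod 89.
Extended GCD: 40(-20) + 89(9) = 1. So 40^(-1) ≡ -20 ≡ 69 mod 89. Verify: 40 × 69 = 2760 ≡ 1 mod 89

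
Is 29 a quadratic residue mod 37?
By Euler's criterion: 29^{18} ≡ 36 mod 37. Since this equals -1 (≡ 36), 29 is not a QR.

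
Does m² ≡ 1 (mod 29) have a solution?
By Euler's criterion: 1^{14} ≡ 1 (mod 29). Since this equals 1, 1 is a QR.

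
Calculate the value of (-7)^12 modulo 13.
Using Fermat: (-7)^{12} ≡ 1 (mod 13). 12 ≡ 0 (mod 12). So (-7)^{12} ≡ (-7)^{0} ≡ 1 (mod 13)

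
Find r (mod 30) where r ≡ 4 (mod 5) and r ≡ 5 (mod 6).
M = 5 × 6 = 30. M₁ = 6, y₁ ≡ 1 (mod 5). M₂ = 5, y₂ ≡ 5 (mod 6). r = 4×6×1 + 5×5×5 ≡ 29 (mod 30)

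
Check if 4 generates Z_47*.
4^{23} ≡ 1 (mod 47) and 23 < 46, so ord_47(4) = 23 ≠ 46 and 4 is not a primitive root.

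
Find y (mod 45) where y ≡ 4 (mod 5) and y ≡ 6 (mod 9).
M = 5 × 9 = 45. M₁ = 9, y₁ ≡ 4 (mod 5). M₂ = 5, y₂ ≡ 2 (mod 9). y = 4×9×4 + 6×5×2 ≡ 24 (mod 45)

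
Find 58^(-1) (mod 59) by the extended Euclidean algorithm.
Extended GCD: 58(-1) + 59(1) = 1. So 58^(-1) ≡ -1 ≡ 58 (mod 59). Verify: 58 × 58 = 3364 ≡ 1 (mod 59)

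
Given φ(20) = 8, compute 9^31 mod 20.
By Euler: 9^{8} ≡ 1 (mod 20) since gcd(9, 20) = 1. 31 = 3×8 + 7. So 9^{31} ≡ 9^{7} ≡ 9 (mod 20)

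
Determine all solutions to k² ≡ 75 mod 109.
The square roots of 75 mod 109 are 27 and 82. Verify: 27² = 729 ≡ 75 mod 109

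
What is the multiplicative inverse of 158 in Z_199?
Since 199 is prime, by Fermat 158^(-1) ≡ 158^{197} ≡ 165 mod 199. Verify: 158 × 165 = 26070 ≡ 1 mod 199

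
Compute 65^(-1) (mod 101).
Since 101 is prime, by Fermat 65^(-1) ≡ 65^{99} ≡ 14 (mod 101). Verify: 65 × 14 = 910 ≡ 1 (mod 101)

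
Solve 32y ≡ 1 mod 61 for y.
Since 61 is prime, by Fermat 32^(-1) ≡ 32^{59} ≡ 21 mod 61. Verify: 32 × 21 = 672 ≡ 1 mod 61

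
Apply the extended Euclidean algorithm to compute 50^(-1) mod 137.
Extended GCD: 50(-63) + 137(23) = 1. So 50^(-1) ≡ -63 ≡ 74 mod 137. Verify: 50 × 74 = 3700 ≡ 1 mod 137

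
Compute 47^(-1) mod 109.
Since 109 is prime, by Fermat 47^(-1) ≡ 47^{107} ≡ 58 mod 109. Verify: 47 × 58 = 2726 ≡ 1 mod 109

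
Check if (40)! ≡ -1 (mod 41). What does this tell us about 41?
(40)! mod 41 = 40. Since this equals -1 (mod 41), Wilson confirms 41 is prime.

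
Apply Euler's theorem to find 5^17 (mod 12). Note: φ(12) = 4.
By Euler: 5^{4} ≡ 1 (mod 12) since gcd(5, 12) = 1. 17 = 4×4 + 1. So 5^{17} ≡ 5^{1} ≡ 5 (mod 12)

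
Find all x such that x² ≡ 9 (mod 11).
The square roots of 9 mod 11 are 3 and 8. Verify: 3² = 9 ≡ 9 (mod 11)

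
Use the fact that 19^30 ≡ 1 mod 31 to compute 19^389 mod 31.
By Fermat: 19^{30} ≡ 1 mod 31. 389 ≡ 29 mod 30. So 19^{389} ≡ 19^{29} ≡ 18 mod 31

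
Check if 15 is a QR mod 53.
By Euler's criterion: 15^{26} ≡ 1 (mod 53). Since this equals 1, 15 is a QR.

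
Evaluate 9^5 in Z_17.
By repeated squaring mod 17: 9^{1}≡9, 9^{2}≡13, 9^{4}≡16. Then 9^{5} = 9^{4+1} ≡ 16 × 9 ≡ 8 mod 17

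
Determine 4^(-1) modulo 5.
Since 5 is prime, by Fermat 4^(-1) ≡ 4^{3} ≡ 4 (mod 5). Verify: 4 × 4 = 16 ≡ 1 (mod 5)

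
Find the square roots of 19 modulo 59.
The square roots of 19 mod 59 are 45 and 14. Verify: 45² = 2025 ≡ 19 (mod 59)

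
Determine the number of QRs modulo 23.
Exactly half the non-zero residues mod a prime are QRs: (23-1)/2 = 11.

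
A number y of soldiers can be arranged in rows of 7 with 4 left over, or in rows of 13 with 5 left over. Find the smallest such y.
M = 7 × 13 = 91. M₁ = 13, y₁ ≡ 6 (mod 7). M₂ = 7, y₂ ≡ 2 (mod 13). y = 4×13×6 + 5×7×2 ≡ 18 (mod 91)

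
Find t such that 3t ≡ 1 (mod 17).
Since 17 is prime, by Fermat 3^(-1) ≡ 3^{15} ≡ 6 (mod 17). Verify: 3 × 6 = 18 ≡ 1 (mod 17)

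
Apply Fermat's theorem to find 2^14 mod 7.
By Fermat: 2^{6} ≡ 1 mod 7. 14 = 2×6 + 2. So 2^{14} ≡ 2^{2} ≡ 4 mod 7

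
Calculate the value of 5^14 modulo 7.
Using Fermat: 5^{6} ≡ 1 mod 7. 14 ≡ 2 mod 6. So 5^{14} ≡ 5^{2} ≡ 4 mod 7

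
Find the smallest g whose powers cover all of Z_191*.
g = 19. Powers: [19, 170, 174, 59, 166, 98, 143, 43, 53, ...] generates all 190 non-zero residues.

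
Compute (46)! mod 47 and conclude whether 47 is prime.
(46)! mod 47 = 46. Since 46 ≡ -1 mod 47, 47 is prime.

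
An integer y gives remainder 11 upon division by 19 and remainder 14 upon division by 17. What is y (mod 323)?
M = 19 × 17 = 323. M₁ = 17, y₁ ≡ 9 (mod 19). M₂ = 19, y₂ ≡ 9 (mod 17). y = 11×17×9 + 14×19×9 ≡ 201 (mod 323)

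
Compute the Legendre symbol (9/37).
(9/37) = 9^{18} mod 37 = 1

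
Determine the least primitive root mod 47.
g = 5. Powers: [5, 25, 31, 14, 23, 21, ...] generates all 46 non-zero residues.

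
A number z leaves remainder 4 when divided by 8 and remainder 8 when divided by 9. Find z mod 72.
M = 8 × 9 = 72. M₁ = 9, y₁ ≡ 1 mod 8. M₂ = 8, y₂ ≡ 8 mod 9. z = 4×9×1 + 8×8×8 ≡ 44 mod 72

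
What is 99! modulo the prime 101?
(100)! = (99)! × (100) ≡ -1 mod 101. So (99)! ≡ -1 × (100)^(-1) ≡ (-1)×(-1) = 1 mod 101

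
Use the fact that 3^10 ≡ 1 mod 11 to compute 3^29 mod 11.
By Fermat: 3^{10} ≡ 1 mod 11. 29 = 2×10 + 9. So 3^{29} ≡ 3^{9} ≡ 4 mod 11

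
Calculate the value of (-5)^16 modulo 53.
By repeated squaring (mod 53): (-5)^{1}≡48, (-5)^{2}≡25, (-5)^{4}≡42, (-5)^{8}≡15, (-5)^{16}≡13. So (-5)^{16} ≡ 13 (mod 53)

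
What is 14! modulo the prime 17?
(16)! = (14)! × (15) × (16) ≡ -1 (mod 17). So (14)! ≡ -1 × [(16)(15)]^(-1) ≡ 8 (mod 17)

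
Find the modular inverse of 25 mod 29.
Since 29 is prime, by Fermat 25^(-1) ≡ 25^{27} ≡ 7 mod 29. Verify: 25 × 7 = 175 ≡ 1 mod 29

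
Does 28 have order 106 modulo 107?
ord_107(28) divides 106. For each prime q|106: 28^{53}≡106, 28^{2}≡35, none ≡ 1. So 28 has order 106 and is a primitive root mod 107.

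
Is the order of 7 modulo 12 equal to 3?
Powers of 7 mod 12: 7^1≡7, 7^2≡1. Already 7^2≡1, so the order is 2 < 3. No, the actual order is 2.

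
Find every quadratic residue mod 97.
Quadratic residues modulo 97: {1, 2, 3, 4, 6, 8, 9, 11, 12, 16, 18, 22, 24, 25, 27, 31, 32, 33, 35, 36, 43, 44, 47, 48, 49, 50, 53, 54, 61, 62, 64, 65, 66, 70, 72, 73, 75, 79, 81, 85, 86, 88, 89, 91, 93, 94, 95, 96}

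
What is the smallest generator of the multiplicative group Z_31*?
g = 3. For each prime q|30: 3^{15}≡30, 3^{10}≡25, 3^{6}≡16, none ≡ 1, so ord_31(3) = 30 and 3 is a primitive root.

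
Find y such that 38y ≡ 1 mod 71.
Since 71 is prime, by Fermat 38^(-1) ≡ 38^{69} ≡ 43 mod 71. Verify: 38 × 43 = 1634 ≡ 1 mod 71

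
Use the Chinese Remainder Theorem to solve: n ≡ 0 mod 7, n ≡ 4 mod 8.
M = 7 × 8 = 56. M₁ = 8, y₁ ≡ 1 mod 7. M₂ = 7, y₂ ≡ 7 mod 8. n = 0×8×1 + 4×7×7 ≡ 28 mod 56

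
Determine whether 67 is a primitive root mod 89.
67^{11} ≡ 1 (mod 89) and 11 < 88, so ord_89(67) = 11 ≠ 88 and 67 is not a primitive root.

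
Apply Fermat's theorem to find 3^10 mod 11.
By Fermat's Little Theorem, 3^{10} ≡ 1 mod 11 since 11 is prime and gcd(3, 11) = 1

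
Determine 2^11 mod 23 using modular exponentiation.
By repeated squaring mod 23: 2^{1}≡2, 2^{2}≡4, 2^{4}≡16, 2^{8}≡3. Then 2^{11} = 2^{8+2+1} ≡ 3 × 4 × 2 ≡ 1 mod 23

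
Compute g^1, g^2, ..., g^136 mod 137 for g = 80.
80^1, 80^2, ..., 80^{136} mod 137: [80, 98, 31, 14, 24, 2, 23, 59, 62, 28, 48, 4, 46, 118, 124, 56, 96, 8, 92, 99, 111, 112, 55, 16, 47, 61, 85, 87, 110, 32, 94, 122, 33, 37, 83, 64, 51, 107, 66, 74, 29, 128, 102, 77, 132, 11, 58, 119, 67, 17, 127, 22, 116, 101, 134, 34, 117, 44, 95, 65, 131, 68, 97, 88, 53, 130, 125, 136, 57, 39, 106, 123, 113, 135, 114, 78, 75, 109, 89, 133, 91, 19, 13, 81, 41, 129, 45, 38, 26, 25, 82, 121, 90, 76, 52, 50, 27, 105, 43, 15, 104, 100, 54, 73, 86, 30, 71, 63, 108, 9, 35, 60, 5, 126, 79, 18, 70, 120, 10, 115, 21, 36, 3, 103, 20, 93, 42, 72, 6, 69, 40, 49, 84, 7, 12, 1]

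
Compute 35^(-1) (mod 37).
Since 37 is prime, by Fermat 35^(-1) ≡ 35^{35} ≡ 18 (mod 37). Verify: 35 × 18 = 630 ≡ 1 (mod 37)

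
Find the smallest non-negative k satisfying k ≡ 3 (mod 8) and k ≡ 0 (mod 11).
M = 8 × 11 = 88. M₁ = 11, y₁ ≡ 3 (mod 8). M₂ = 8, y₂ ≡ 7 (mod 11). k = 3×11×3 + 0×8×7 ≡ 11 (mod 88)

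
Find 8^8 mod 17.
By repeated squaring mod 17: 8^{1}≡8, 8^{2}≡13, 8^{4}≡16, 8^{8}≡1. So 8^{8} ≡ 1 mod 17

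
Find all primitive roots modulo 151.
There are φ(150) = 40 primitive roots mod 151: {6, 7, 12, 13, 14, 15, 30, 35, 48, 51, 52, 54, 56, 61, 63, 71, 77, 82, 89, 93, 96, 102, 104, 106, 108, 109, 111, 112, 114, 115, 117, 120, 126, 129, 130, 133, 134, 140, 141, 146}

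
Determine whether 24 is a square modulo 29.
By Euler's criterion: 24^{14} ≡ 1 mod 29. Since this equals 1, 24 is a QR.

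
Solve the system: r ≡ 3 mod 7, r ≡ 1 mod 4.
M = 7 × 4 = 28. M₁ = 4, y₁ ≡ 2 mod 7. M₂ = 7, y₂ ≡ 3 mod 4. r = 3×4×2 + 1×7×3 ≡ 17 mod 28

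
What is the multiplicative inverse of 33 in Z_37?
Since 37 is prime, by Fermat 33^(-1) ≡ 33^{35} ≡ 9 mod 37. Verify: 33 × 9 = 297 ≡ 1 mod 37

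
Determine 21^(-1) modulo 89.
Since 89 is prime, by Fermat 21^(-1) ≡ 21^{87} ≡ 17 mod 89. Verify: 21 × 17 = 357 ≡ 1 mod 89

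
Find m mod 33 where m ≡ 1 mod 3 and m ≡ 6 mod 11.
M = 3 × 11 = 33. M₁ = 11, y₁ ≡ 2 mod 3. M₂ = 3, y₂ ≡ 4 mod 11. m = 1×11×2 + 6×3×4 ≡ 28 mod 33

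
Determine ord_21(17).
Powers of 17 mod 21: 17^1≡17, 17^2≡16, 17^3≡20, 17^4≡4, 17^5≡5, 17^6≡1. Order = 6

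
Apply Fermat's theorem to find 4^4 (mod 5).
By Fermat's Little Theorem, 4^{4} ≡ 1 (mod 5) since 5 is prime and gcd(4, 5) = 1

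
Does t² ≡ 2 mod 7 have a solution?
By Euler's criterion: 2^{3} ≡ 1 mod 7. Since this equals 1, 2 is a QR.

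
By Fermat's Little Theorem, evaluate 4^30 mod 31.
By Fermat's Little Theorem, 4^{30} ≡ 1 (mod 31) since 31 is prime and gcd(4, 31) = 1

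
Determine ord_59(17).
Powers of 17 mod 59: 17^1≡17, 17^2≡53, 17^3≡16, 17^4≡36, 17^5≡22, 17^6≡20, 17^7≡45, 17^8≡57, 17^9≡25, 17^10≡12, 17^11≡27, 17^12≡46, 17^13≡15, 17^14≡19, 17^15≡28, 17^16≡4, 17^17≡9, 17^18≡35, 17^19≡5, 17^20≡26, 17^21≡29, 17^22≡21, 17^23≡3, 17^24≡51, 17^25≡41, 17^26≡48, 17^27≡49, 17^28≡7, 17^29≡1. Order = 29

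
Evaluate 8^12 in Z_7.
Using Fermat: 8^{6} ≡ 1 mod 7. 12 ≡ 0 mod 6. So 8^{12} ≡ 8^{0} ≡ 1 mod 7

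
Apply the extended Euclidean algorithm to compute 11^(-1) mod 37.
Extended GCD: 11(-10) + 37(3) = 1. So 11^(-1) ≡ -10 ≡ 27 mod 37. Verify: 11 × 27 = 297 ≡ 1 mod 37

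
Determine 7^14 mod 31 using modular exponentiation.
By repeated squaring mod 31: 7^{1}≡7, 7^{2}≡18, 7^{4}≡14, 7^{8}≡10. Then 7^{14} = 7^{8+4+2} ≡ 10 × 14 × 18 ≡ 9 mod 31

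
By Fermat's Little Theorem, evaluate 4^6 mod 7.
By Fermat's Little Theorem, 4^{6} ≡ 1 (mod 7) since 7 is prime and gcd(4, 7) = 1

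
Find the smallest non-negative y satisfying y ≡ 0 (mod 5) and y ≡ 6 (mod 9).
M = 5 × 9 = 45. M₁ = 9, y₁ ≡ 4 (mod 5). M₂ = 5, y₂ ≡ 2 (mod 9). y = 0×9×4 + 6×5×2 ≡ 15 (mod 45)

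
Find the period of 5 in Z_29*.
Powers of 5 mod 29: 5^1≡5, 5^2≡25, 5^3≡9, 5^4≡16, 5^5≡22, 5^6≡23, 5^7≡28, 5^8≡24, 5^9≡4, 5^10≡20, 5^11≡13, 5^12≡7, 5^13≡6, 5^14≡1. ord_29(5) = 14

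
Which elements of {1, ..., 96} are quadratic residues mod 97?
QRs mod 97: {1, 2, 3, 4, 6, 8, 9, 11, 12, 16, 18, 22, 24, 25, 27, 31, 32, 33, 35, 36, 43, 44, 47, 48, 49, 50, 53, 54, 61, 62, 64, 65, 66, 70, 72, 73, 75, 79, 81, 85, 86, 88, 89, 91, 93, 94, 95, 96}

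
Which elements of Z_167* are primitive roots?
There are φ(166) = 82 primitive roots mod 167: {5, 10, 13, 15, 17, 20, 23, 26, 30, 34, 35, 37, 39, 40, 41, 43, 45, 46, 51, 52, 53, 55, 59, 60, 67, 68, 69, 70, 71, 73, 74, 78, 79, 80, 82, 83, 86, 90, 91, 92, 95, 101, 102, 103, 104, 105, 106, 109, 110, 111, 113, 117, 118, 119, 120, 123, 125, 129, 131, 134, 135, 136, 138, 139, 140, 142, 143, 145, 146, 148, 149, 151, 153, 155, 156, 158, 159, 160, 161, 163, 164, 165}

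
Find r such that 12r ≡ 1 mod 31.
Since 31 is prime, by Fermat 12^(-1) ≡ 12^{29} ≡ 13 mod 31. Verify: 12 × 13 = 156 ≡ 1 mod 31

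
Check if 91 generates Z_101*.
91^{4} ≡ 1 (mod 101) and 4 < 100, so ord_101(91) = 4 ≠ 100 and 91 is not a primitive root.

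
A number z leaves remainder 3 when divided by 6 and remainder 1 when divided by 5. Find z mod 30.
M = 6 × 5 = 30. M₁ = 5, y₁ ≡ 5 mod 6. M₂ = 6, y₂ ≡ 1 mod 5. z = 3×5×5 + 1×6×1 ≡ 21 mod 30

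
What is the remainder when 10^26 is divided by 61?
By repeated squaring mod 61: 10^{1}≡10, 10^{2}≡39, 10^{4}≡57, 10^{8}≡16, 10^{16}≡12. Then 10^{26} = 10^{16+8+2} ≡ 12 × 16 × 39 ≡ 46 mod 61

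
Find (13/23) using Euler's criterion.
(13/23) = 13^{11} mod 23 = 1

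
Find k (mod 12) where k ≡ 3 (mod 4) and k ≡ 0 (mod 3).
M = 4 × 3 = 12. M₁ = 3, y₁ ≡ 3 (mod 4). M₂ = 4, y₂ ≡ 1 (mod 3). k = 3×3×3 + 0×4×1 ≡ 3 (mod 12)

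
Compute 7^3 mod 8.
7^{3} = 343 ≡ 7 (mod 8)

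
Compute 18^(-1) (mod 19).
Since 19 is prime, by Fermat 18^(-1) ≡ 18^{17} ≡ 18 (mod 19). Verify: 18 × 18 = 324 ≡ 1 (mod 19)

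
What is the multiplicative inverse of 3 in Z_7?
Since 7 is prime, by Fermat 3^(-1) ≡ 3^{5} ≡ 5 (mod 7). Verify: 3 × 5 = 15 ≡ 1 (mod 7)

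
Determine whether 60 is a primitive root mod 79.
ord_79(60) divides 78. For each prime q|78: 60^{39}≡78, 60^{26}≡55, 60^{6}≡38, none ≡ 1. So 60 has order 78 and is a primitive root mod 79.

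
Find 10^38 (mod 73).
By repeated squaring (mod 73): 10^{1}≡10, 10^{2}≡27, 10^{4}≡72, 10^{8}≡1, 10^{16}≡1, 10^{32}≡1. Then 10^{38} = 10^{32+4+2} ≡ 1 × 72 × 27 ≡ 46 (mod 73)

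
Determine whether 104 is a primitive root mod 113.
104^{56} ≡ 1 mod 113 and 56 < 112, so ord_113(104) = 56 ≠ 112 and 104 is not a primitive root.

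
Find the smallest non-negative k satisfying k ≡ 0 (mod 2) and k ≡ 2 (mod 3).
M = 2 × 3 = 6. M₁ = 3, y₁ ≡ 1 (mod 2). M₂ = 2, y₂ ≡ 2 (mod 3). k = 0×3×1 + 2×2×2 ≡ 2 (mod 6)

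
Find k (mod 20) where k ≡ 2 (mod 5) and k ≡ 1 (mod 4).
M = 5 × 4 = 20. M₁ = 4, y₁ ≡ 4 (mod 5). M₂ = 5, y₂ ≡ 1 (mod 4). k = 2×4×4 + 1×5×1 ≡ 17 (mod 20)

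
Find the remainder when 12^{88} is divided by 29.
By Fermat: 12^{28} ≡ 1 (mod 29). 88 = 3×28 + 4. So 12^{88} ≡ 12^{4} ≡ 1 (mod 29)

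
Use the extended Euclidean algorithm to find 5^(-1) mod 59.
Extended GCD: 5(12) + 59(-1) = 1. So 5^(-1) ≡ 12 (mod 59). Verify: 5 × 12 = 60 ≡ 1 (mod 59)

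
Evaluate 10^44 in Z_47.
By repeated squaring mod 47: 10^{1}≡10, 10^{2}≡6, 10^{4}≡36, 10^{8}≡27, 10^{16}≡24, 10^{32}≡12. Then 10^{44} = 10^{32+8+4} ≡ 12 × 27 × 36 ≡ 8 mod 47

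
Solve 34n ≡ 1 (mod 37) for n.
Since 37 is prime, by Fermat 34^(-1) ≡ 34^{35} ≡ 12 (mod 37). Verify: 34 × 12 = 408 ≡ 1 (mod 37)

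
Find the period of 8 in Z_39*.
Powers of 8 mod 39: 8^1≡8, 8^2≡25, 8^3≡5, 8^4≡1. ord_39(8) = 4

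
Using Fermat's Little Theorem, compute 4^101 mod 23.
By Fermat: 4^{22} ≡ 1 mod 23. 101 = 4×22 + 13. So 4^{101} ≡ 4^{13} ≡ 16 mod 23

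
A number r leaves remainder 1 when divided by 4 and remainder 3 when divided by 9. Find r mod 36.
M = 4 × 9 = 36. M₁ = 9, y₁ ≡ 1 mod 4. M₂ = 4, y₂ ≡ 7 mod 9. r = 1×9×1 + 3×4×7 ≡ 21 mod 36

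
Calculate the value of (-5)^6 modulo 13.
By repeated squaring (mod 13): (-5)^{1}≡8, (-5)^{2}≡12, (-5)^{4}≡1. Then (-5)^{6} = (-5)^{4+2} ≡ 1 × 12 ≡ 12 (mod 13)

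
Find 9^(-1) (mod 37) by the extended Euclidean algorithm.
Extended GCD: 9(-4) + 37(1) = 1. So 9^(-1) ≡ -4 ≡ 33 (mod 37). Verify: 9 × 33 = 297 ≡ 1 (mod 37)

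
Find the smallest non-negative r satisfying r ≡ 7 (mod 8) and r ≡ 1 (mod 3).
M = 8 × 3 = 24. M₁ = 3, y₁ ≡ 3 (mod 8). M₂ = 8, y₂ ≡ 2 (mod 3). r = 7×3×3 + 1×8×2 ≡ 7 (mod 24)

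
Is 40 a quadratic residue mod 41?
By Euler's criterion: 40^{20} ≡ 1 (mod 41). Since this equals 1, 40 is a QR.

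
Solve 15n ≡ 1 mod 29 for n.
Since 29 is prime, by Fermat 15^(-1) ≡ 15^{27} ≡ 2 mod 29. Verify: 15 × 2 = 30 ≡ 1 mod 29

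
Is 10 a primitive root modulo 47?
ord_47(10) divides 46. For each prime q|46: 10^{23}≡46, 10^{2}≡6, none ≡ 1. So 10 has order 46 and is a primitive root mod 47.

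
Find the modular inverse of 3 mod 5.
Since 5 is prime, by Fermat 3^(-1) ≡ 3^{3} ≡ 2 (mod 5). Verify: 3 × 2 = 6 ≡ 1 (mod 5)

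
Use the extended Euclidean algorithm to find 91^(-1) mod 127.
Extended GCD: 91(-60) + 127(43) = 1. So 91^(-1) ≡ -60 ≡ 67 mod 127. Verify: 91 × 67 = 6097 ≡ 1 mod 127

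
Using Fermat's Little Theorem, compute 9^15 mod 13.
By Fermat: 9^{12} ≡ 1 (mod 13). So 9^{15} = 9^{12} · 9^{3} ≡ 9^{3} ≡ 1 (mod 13)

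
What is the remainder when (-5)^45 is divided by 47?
By repeated squaring mod 47: (-5)^{1}≡42, (-5)^{2}≡25, (-5)^{4}≡14, (-5)^{8}≡8, (-5)^{16}≡17, (-5)^{32}≡7. Then (-5)^{45} = (-5)^{32+8+4+1} ≡ 7 × 8 × 14 × 42 ≡ 28 mod 47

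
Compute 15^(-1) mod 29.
Since 29 is prime, by Fermat 15^(-1) ≡ 15^{27} ≡ 2 mod 29. Verify: 15 × 2 = 30 ≡ 1 mod 29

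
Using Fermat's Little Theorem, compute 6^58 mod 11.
By Fermat: 6^{10} ≡ 1 mod 11. 58 = 5×10 + 8. So 6^{58} ≡ 6^{8} ≡ 4 mod 11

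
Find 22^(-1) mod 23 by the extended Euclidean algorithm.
Extended GCD: 22(-1) + 23(1) = 1. So 22^(-1) ≡ -1 ≡ 22 mod 23. Verify: 22 × 22 = 484 ≡ 1 mod 23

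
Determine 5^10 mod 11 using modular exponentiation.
Using Fermat: 5^{10} ≡ 1 (mod 11). 10 ≡ 0 (mod 10). So 5^{10} ≡ 5^{0} ≡ 1 (mod 11)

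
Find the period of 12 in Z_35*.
Powers of 12 mod 35: 12^1≡12, 12^2≡4, 12^3≡13, 12^4≡16, 12^5≡17, 12^6≡29, 12^7≡33, 12^8≡11, 12^9≡27, 12^10≡9, 12^11≡3, 12^12≡1. Order = 12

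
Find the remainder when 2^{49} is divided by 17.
By Fermat: 2^{16} ≡ 1 (mod 17). 49 = 3×16 + 1. So 2^{49} ≡ 2^{1} ≡ 2 (mod 17)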